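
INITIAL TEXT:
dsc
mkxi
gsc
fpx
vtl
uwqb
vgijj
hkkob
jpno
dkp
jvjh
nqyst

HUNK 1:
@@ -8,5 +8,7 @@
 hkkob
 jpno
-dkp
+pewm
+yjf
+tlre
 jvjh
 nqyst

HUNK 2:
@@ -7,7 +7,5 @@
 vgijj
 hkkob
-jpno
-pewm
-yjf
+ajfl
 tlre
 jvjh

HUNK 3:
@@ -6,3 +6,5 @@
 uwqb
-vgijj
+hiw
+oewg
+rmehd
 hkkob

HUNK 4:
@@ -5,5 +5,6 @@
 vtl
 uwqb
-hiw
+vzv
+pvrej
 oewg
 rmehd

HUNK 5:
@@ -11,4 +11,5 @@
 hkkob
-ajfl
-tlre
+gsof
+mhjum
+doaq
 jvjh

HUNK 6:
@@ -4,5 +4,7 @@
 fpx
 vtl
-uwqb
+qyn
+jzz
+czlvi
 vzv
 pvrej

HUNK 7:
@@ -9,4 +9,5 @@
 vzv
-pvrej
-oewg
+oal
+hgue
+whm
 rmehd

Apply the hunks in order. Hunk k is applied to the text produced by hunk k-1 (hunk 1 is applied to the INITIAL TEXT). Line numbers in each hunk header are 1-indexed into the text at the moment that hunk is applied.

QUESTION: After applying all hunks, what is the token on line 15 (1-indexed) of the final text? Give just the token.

Answer: gsof

Derivation:
Hunk 1: at line 8 remove [dkp] add [pewm,yjf,tlre] -> 14 lines: dsc mkxi gsc fpx vtl uwqb vgijj hkkob jpno pewm yjf tlre jvjh nqyst
Hunk 2: at line 7 remove [jpno,pewm,yjf] add [ajfl] -> 12 lines: dsc mkxi gsc fpx vtl uwqb vgijj hkkob ajfl tlre jvjh nqyst
Hunk 3: at line 6 remove [vgijj] add [hiw,oewg,rmehd] -> 14 lines: dsc mkxi gsc fpx vtl uwqb hiw oewg rmehd hkkob ajfl tlre jvjh nqyst
Hunk 4: at line 5 remove [hiw] add [vzv,pvrej] -> 15 lines: dsc mkxi gsc fpx vtl uwqb vzv pvrej oewg rmehd hkkob ajfl tlre jvjh nqyst
Hunk 5: at line 11 remove [ajfl,tlre] add [gsof,mhjum,doaq] -> 16 lines: dsc mkxi gsc fpx vtl uwqb vzv pvrej oewg rmehd hkkob gsof mhjum doaq jvjh nqyst
Hunk 6: at line 4 remove [uwqb] add [qyn,jzz,czlvi] -> 18 lines: dsc mkxi gsc fpx vtl qyn jzz czlvi vzv pvrej oewg rmehd hkkob gsof mhjum doaq jvjh nqyst
Hunk 7: at line 9 remove [pvrej,oewg] add [oal,hgue,whm] -> 19 lines: dsc mkxi gsc fpx vtl qyn jzz czlvi vzv oal hgue whm rmehd hkkob gsof mhjum doaq jvjh nqyst
Final line 15: gsof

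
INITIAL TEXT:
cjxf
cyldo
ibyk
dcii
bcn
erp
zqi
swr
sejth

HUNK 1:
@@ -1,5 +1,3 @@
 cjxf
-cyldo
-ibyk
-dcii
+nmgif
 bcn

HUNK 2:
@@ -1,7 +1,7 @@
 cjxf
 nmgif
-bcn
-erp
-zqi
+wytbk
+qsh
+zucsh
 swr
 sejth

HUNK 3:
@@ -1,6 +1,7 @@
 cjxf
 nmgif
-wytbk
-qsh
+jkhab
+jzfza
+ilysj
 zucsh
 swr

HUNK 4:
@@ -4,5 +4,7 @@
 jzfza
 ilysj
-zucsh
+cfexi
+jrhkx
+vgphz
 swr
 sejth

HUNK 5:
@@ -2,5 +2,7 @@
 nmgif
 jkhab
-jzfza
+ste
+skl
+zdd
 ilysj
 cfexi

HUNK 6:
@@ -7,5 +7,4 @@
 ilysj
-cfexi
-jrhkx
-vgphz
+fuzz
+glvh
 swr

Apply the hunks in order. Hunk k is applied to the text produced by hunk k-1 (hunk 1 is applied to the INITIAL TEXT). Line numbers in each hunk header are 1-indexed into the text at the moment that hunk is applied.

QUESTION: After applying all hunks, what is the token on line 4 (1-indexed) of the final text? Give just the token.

Hunk 1: at line 1 remove [cyldo,ibyk,dcii] add [nmgif] -> 7 lines: cjxf nmgif bcn erp zqi swr sejth
Hunk 2: at line 1 remove [bcn,erp,zqi] add [wytbk,qsh,zucsh] -> 7 lines: cjxf nmgif wytbk qsh zucsh swr sejth
Hunk 3: at line 1 remove [wytbk,qsh] add [jkhab,jzfza,ilysj] -> 8 lines: cjxf nmgif jkhab jzfza ilysj zucsh swr sejth
Hunk 4: at line 4 remove [zucsh] add [cfexi,jrhkx,vgphz] -> 10 lines: cjxf nmgif jkhab jzfza ilysj cfexi jrhkx vgphz swr sejth
Hunk 5: at line 2 remove [jzfza] add [ste,skl,zdd] -> 12 lines: cjxf nmgif jkhab ste skl zdd ilysj cfexi jrhkx vgphz swr sejth
Hunk 6: at line 7 remove [cfexi,jrhkx,vgphz] add [fuzz,glvh] -> 11 lines: cjxf nmgif jkhab ste skl zdd ilysj fuzz glvh swr sejth
Final line 4: ste

Answer: ste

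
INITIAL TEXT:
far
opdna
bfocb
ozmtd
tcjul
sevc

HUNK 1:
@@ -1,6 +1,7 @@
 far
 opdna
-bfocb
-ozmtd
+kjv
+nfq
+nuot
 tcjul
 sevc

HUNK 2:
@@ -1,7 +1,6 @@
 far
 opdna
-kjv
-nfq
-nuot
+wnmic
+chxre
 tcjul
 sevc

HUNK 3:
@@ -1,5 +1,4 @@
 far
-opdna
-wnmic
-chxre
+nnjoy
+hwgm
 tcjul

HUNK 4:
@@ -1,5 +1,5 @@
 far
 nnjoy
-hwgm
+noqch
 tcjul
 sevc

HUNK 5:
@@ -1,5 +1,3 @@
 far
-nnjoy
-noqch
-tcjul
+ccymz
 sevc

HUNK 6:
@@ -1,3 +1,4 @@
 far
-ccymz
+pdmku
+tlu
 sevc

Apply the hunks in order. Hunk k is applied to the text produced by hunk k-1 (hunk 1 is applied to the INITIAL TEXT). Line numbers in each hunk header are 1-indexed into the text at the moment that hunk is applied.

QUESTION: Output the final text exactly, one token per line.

Answer: far
pdmku
tlu
sevc

Derivation:
Hunk 1: at line 1 remove [bfocb,ozmtd] add [kjv,nfq,nuot] -> 7 lines: far opdna kjv nfq nuot tcjul sevc
Hunk 2: at line 1 remove [kjv,nfq,nuot] add [wnmic,chxre] -> 6 lines: far opdna wnmic chxre tcjul sevc
Hunk 3: at line 1 remove [opdna,wnmic,chxre] add [nnjoy,hwgm] -> 5 lines: far nnjoy hwgm tcjul sevc
Hunk 4: at line 1 remove [hwgm] add [noqch] -> 5 lines: far nnjoy noqch tcjul sevc
Hunk 5: at line 1 remove [nnjoy,noqch,tcjul] add [ccymz] -> 3 lines: far ccymz sevc
Hunk 6: at line 1 remove [ccymz] add [pdmku,tlu] -> 4 lines: far pdmku tlu sevc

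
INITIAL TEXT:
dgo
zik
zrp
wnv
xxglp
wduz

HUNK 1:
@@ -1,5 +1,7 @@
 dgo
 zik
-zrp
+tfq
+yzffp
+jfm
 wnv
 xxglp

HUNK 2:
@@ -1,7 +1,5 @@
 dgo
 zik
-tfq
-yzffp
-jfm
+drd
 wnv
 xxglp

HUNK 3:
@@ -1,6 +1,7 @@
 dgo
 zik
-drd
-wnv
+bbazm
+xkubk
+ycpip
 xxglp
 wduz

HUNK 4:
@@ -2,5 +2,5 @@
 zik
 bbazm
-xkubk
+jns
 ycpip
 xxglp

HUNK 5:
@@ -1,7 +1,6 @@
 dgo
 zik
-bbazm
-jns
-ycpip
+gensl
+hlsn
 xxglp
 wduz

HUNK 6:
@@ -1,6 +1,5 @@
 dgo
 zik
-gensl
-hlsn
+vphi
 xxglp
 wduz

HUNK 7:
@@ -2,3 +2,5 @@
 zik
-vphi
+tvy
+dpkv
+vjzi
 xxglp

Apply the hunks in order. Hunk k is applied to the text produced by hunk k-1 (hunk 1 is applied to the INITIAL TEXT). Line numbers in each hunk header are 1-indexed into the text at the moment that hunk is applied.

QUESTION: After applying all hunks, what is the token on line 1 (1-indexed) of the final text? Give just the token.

Answer: dgo

Derivation:
Hunk 1: at line 1 remove [zrp] add [tfq,yzffp,jfm] -> 8 lines: dgo zik tfq yzffp jfm wnv xxglp wduz
Hunk 2: at line 1 remove [tfq,yzffp,jfm] add [drd] -> 6 lines: dgo zik drd wnv xxglp wduz
Hunk 3: at line 1 remove [drd,wnv] add [bbazm,xkubk,ycpip] -> 7 lines: dgo zik bbazm xkubk ycpip xxglp wduz
Hunk 4: at line 2 remove [xkubk] add [jns] -> 7 lines: dgo zik bbazm jns ycpip xxglp wduz
Hunk 5: at line 1 remove [bbazm,jns,ycpip] add [gensl,hlsn] -> 6 lines: dgo zik gensl hlsn xxglp wduz
Hunk 6: at line 1 remove [gensl,hlsn] add [vphi] -> 5 lines: dgo zik vphi xxglp wduz
Hunk 7: at line 2 remove [vphi] add [tvy,dpkv,vjzi] -> 7 lines: dgo zik tvy dpkv vjzi xxglp wduz
Final line 1: dgo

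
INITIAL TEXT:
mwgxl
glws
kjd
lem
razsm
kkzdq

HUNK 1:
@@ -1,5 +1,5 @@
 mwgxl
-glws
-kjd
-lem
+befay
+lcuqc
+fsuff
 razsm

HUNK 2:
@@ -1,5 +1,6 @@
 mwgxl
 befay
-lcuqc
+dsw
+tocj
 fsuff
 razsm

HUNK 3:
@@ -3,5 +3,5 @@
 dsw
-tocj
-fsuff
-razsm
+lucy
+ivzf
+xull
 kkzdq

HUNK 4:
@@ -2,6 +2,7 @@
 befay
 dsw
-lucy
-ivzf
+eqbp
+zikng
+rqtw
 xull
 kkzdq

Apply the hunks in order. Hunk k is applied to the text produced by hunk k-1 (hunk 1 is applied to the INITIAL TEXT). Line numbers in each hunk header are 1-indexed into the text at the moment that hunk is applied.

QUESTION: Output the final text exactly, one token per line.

Answer: mwgxl
befay
dsw
eqbp
zikng
rqtw
xull
kkzdq

Derivation:
Hunk 1: at line 1 remove [glws,kjd,lem] add [befay,lcuqc,fsuff] -> 6 lines: mwgxl befay lcuqc fsuff razsm kkzdq
Hunk 2: at line 1 remove [lcuqc] add [dsw,tocj] -> 7 lines: mwgxl befay dsw tocj fsuff razsm kkzdq
Hunk 3: at line 3 remove [tocj,fsuff,razsm] add [lucy,ivzf,xull] -> 7 lines: mwgxl befay dsw lucy ivzf xull kkzdq
Hunk 4: at line 2 remove [lucy,ivzf] add [eqbp,zikng,rqtw] -> 8 lines: mwgxl befay dsw eqbp zikng rqtw xull kkzdq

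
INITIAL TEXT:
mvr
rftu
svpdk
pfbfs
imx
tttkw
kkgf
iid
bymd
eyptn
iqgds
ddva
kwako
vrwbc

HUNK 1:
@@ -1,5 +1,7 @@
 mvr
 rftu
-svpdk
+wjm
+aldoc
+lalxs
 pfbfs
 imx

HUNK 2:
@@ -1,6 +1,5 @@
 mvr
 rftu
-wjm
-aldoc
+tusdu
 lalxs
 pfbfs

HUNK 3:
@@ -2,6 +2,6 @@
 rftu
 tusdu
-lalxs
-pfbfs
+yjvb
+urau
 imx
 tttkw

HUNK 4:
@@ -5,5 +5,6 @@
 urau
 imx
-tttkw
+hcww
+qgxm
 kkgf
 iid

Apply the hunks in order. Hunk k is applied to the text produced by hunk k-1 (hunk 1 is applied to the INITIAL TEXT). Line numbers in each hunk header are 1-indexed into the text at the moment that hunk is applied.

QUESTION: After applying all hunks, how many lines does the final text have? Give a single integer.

Hunk 1: at line 1 remove [svpdk] add [wjm,aldoc,lalxs] -> 16 lines: mvr rftu wjm aldoc lalxs pfbfs imx tttkw kkgf iid bymd eyptn iqgds ddva kwako vrwbc
Hunk 2: at line 1 remove [wjm,aldoc] add [tusdu] -> 15 lines: mvr rftu tusdu lalxs pfbfs imx tttkw kkgf iid bymd eyptn iqgds ddva kwako vrwbc
Hunk 3: at line 2 remove [lalxs,pfbfs] add [yjvb,urau] -> 15 lines: mvr rftu tusdu yjvb urau imx tttkw kkgf iid bymd eyptn iqgds ddva kwako vrwbc
Hunk 4: at line 5 remove [tttkw] add [hcww,qgxm] -> 16 lines: mvr rftu tusdu yjvb urau imx hcww qgxm kkgf iid bymd eyptn iqgds ddva kwako vrwbc
Final line count: 16

Answer: 16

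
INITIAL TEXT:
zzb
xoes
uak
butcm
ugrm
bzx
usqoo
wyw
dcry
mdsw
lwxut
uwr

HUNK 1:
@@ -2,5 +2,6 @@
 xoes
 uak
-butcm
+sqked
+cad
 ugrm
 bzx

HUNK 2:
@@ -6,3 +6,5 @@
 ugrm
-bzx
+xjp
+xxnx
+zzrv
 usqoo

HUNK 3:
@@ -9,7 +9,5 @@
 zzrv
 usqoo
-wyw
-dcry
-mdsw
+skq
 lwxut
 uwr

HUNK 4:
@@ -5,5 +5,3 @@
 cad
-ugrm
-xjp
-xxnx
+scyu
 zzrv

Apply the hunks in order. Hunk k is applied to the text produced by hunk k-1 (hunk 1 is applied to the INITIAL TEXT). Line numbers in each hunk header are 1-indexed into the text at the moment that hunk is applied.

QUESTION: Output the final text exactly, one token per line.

Answer: zzb
xoes
uak
sqked
cad
scyu
zzrv
usqoo
skq
lwxut
uwr

Derivation:
Hunk 1: at line 2 remove [butcm] add [sqked,cad] -> 13 lines: zzb xoes uak sqked cad ugrm bzx usqoo wyw dcry mdsw lwxut uwr
Hunk 2: at line 6 remove [bzx] add [xjp,xxnx,zzrv] -> 15 lines: zzb xoes uak sqked cad ugrm xjp xxnx zzrv usqoo wyw dcry mdsw lwxut uwr
Hunk 3: at line 9 remove [wyw,dcry,mdsw] add [skq] -> 13 lines: zzb xoes uak sqked cad ugrm xjp xxnx zzrv usqoo skq lwxut uwr
Hunk 4: at line 5 remove [ugrm,xjp,xxnx] add [scyu] -> 11 lines: zzb xoes uak sqked cad scyu zzrv usqoo skq lwxut uwr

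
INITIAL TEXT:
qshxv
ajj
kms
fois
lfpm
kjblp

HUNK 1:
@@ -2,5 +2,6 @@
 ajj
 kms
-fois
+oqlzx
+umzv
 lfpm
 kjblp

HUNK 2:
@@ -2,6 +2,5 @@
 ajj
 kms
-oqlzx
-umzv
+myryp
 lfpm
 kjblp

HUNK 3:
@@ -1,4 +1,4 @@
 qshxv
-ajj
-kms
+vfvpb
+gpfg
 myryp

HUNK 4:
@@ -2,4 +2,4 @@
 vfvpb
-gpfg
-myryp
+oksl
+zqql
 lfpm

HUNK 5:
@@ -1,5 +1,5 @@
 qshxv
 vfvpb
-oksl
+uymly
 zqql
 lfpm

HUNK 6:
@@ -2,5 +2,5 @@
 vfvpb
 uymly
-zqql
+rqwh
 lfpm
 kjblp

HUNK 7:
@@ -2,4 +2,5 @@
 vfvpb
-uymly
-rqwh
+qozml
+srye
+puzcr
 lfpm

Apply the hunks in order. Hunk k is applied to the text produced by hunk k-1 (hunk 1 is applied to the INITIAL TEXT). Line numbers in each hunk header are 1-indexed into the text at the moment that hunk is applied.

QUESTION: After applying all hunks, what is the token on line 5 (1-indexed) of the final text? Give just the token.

Answer: puzcr

Derivation:
Hunk 1: at line 2 remove [fois] add [oqlzx,umzv] -> 7 lines: qshxv ajj kms oqlzx umzv lfpm kjblp
Hunk 2: at line 2 remove [oqlzx,umzv] add [myryp] -> 6 lines: qshxv ajj kms myryp lfpm kjblp
Hunk 3: at line 1 remove [ajj,kms] add [vfvpb,gpfg] -> 6 lines: qshxv vfvpb gpfg myryp lfpm kjblp
Hunk 4: at line 2 remove [gpfg,myryp] add [oksl,zqql] -> 6 lines: qshxv vfvpb oksl zqql lfpm kjblp
Hunk 5: at line 1 remove [oksl] add [uymly] -> 6 lines: qshxv vfvpb uymly zqql lfpm kjblp
Hunk 6: at line 2 remove [zqql] add [rqwh] -> 6 lines: qshxv vfvpb uymly rqwh lfpm kjblp
Hunk 7: at line 2 remove [uymly,rqwh] add [qozml,srye,puzcr] -> 7 lines: qshxv vfvpb qozml srye puzcr lfpm kjblp
Final line 5: puzcr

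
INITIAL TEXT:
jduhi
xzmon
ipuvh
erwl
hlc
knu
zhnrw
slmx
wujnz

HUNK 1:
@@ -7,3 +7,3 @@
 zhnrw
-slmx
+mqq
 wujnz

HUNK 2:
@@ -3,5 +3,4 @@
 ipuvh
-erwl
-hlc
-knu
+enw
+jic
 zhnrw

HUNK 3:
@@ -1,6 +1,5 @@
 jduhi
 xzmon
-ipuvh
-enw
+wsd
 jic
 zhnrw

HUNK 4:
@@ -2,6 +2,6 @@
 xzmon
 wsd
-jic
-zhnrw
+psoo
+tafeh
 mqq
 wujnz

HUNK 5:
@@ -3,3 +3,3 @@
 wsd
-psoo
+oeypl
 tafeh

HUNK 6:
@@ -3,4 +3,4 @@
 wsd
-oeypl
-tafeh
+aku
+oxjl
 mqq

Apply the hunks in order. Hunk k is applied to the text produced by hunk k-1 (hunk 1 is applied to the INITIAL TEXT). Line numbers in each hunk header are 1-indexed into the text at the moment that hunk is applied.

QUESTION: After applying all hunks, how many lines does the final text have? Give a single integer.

Answer: 7

Derivation:
Hunk 1: at line 7 remove [slmx] add [mqq] -> 9 lines: jduhi xzmon ipuvh erwl hlc knu zhnrw mqq wujnz
Hunk 2: at line 3 remove [erwl,hlc,knu] add [enw,jic] -> 8 lines: jduhi xzmon ipuvh enw jic zhnrw mqq wujnz
Hunk 3: at line 1 remove [ipuvh,enw] add [wsd] -> 7 lines: jduhi xzmon wsd jic zhnrw mqq wujnz
Hunk 4: at line 2 remove [jic,zhnrw] add [psoo,tafeh] -> 7 lines: jduhi xzmon wsd psoo tafeh mqq wujnz
Hunk 5: at line 3 remove [psoo] add [oeypl] -> 7 lines: jduhi xzmon wsd oeypl tafeh mqq wujnz
Hunk 6: at line 3 remove [oeypl,tafeh] add [aku,oxjl] -> 7 lines: jduhi xzmon wsd aku oxjl mqq wujnz
Final line count: 7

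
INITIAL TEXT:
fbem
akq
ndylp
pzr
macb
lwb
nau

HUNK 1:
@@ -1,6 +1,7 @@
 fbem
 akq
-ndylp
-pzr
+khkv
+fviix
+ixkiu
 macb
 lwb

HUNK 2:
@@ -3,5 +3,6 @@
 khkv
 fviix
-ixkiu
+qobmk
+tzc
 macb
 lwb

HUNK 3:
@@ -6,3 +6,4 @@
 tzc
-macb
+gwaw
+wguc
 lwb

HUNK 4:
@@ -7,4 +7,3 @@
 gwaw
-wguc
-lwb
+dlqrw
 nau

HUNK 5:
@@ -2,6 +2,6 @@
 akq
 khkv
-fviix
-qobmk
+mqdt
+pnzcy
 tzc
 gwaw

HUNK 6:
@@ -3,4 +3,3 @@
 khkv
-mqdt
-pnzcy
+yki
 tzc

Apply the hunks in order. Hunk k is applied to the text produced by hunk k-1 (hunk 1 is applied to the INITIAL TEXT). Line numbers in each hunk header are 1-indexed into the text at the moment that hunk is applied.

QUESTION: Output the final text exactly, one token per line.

Answer: fbem
akq
khkv
yki
tzc
gwaw
dlqrw
nau

Derivation:
Hunk 1: at line 1 remove [ndylp,pzr] add [khkv,fviix,ixkiu] -> 8 lines: fbem akq khkv fviix ixkiu macb lwb nau
Hunk 2: at line 3 remove [ixkiu] add [qobmk,tzc] -> 9 lines: fbem akq khkv fviix qobmk tzc macb lwb nau
Hunk 3: at line 6 remove [macb] add [gwaw,wguc] -> 10 lines: fbem akq khkv fviix qobmk tzc gwaw wguc lwb nau
Hunk 4: at line 7 remove [wguc,lwb] add [dlqrw] -> 9 lines: fbem akq khkv fviix qobmk tzc gwaw dlqrw nau
Hunk 5: at line 2 remove [fviix,qobmk] add [mqdt,pnzcy] -> 9 lines: fbem akq khkv mqdt pnzcy tzc gwaw dlqrw nau
Hunk 6: at line 3 remove [mqdt,pnzcy] add [yki] -> 8 lines: fbem akq khkv yki tzc gwaw dlqrw nau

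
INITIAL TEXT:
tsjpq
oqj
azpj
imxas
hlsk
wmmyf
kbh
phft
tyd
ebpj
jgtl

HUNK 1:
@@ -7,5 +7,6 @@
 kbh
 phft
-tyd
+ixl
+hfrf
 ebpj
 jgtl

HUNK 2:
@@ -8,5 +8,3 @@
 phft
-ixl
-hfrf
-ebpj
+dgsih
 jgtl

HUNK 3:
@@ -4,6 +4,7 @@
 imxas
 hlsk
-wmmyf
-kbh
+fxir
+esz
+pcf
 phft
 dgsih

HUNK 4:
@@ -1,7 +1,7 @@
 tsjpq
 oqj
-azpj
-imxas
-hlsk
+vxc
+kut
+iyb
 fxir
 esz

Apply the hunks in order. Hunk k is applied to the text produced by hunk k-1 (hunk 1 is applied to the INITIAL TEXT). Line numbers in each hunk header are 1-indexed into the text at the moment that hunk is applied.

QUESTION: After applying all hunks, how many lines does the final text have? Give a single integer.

Hunk 1: at line 7 remove [tyd] add [ixl,hfrf] -> 12 lines: tsjpq oqj azpj imxas hlsk wmmyf kbh phft ixl hfrf ebpj jgtl
Hunk 2: at line 8 remove [ixl,hfrf,ebpj] add [dgsih] -> 10 lines: tsjpq oqj azpj imxas hlsk wmmyf kbh phft dgsih jgtl
Hunk 3: at line 4 remove [wmmyf,kbh] add [fxir,esz,pcf] -> 11 lines: tsjpq oqj azpj imxas hlsk fxir esz pcf phft dgsih jgtl
Hunk 4: at line 1 remove [azpj,imxas,hlsk] add [vxc,kut,iyb] -> 11 lines: tsjpq oqj vxc kut iyb fxir esz pcf phft dgsih jgtl
Final line count: 11

Answer: 11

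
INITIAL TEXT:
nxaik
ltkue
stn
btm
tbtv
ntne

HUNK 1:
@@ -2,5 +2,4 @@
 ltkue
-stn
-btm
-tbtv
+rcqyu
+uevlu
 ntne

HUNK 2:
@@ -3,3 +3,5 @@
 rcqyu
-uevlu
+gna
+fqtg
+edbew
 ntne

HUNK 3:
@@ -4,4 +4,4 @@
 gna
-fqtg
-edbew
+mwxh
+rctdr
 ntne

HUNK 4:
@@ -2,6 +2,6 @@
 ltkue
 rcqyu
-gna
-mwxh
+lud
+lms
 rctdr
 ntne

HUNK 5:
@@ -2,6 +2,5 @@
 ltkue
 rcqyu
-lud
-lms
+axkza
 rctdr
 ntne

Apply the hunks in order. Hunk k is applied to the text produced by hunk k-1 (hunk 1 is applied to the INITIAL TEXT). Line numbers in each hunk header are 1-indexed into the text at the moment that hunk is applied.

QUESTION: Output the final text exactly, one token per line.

Answer: nxaik
ltkue
rcqyu
axkza
rctdr
ntne

Derivation:
Hunk 1: at line 2 remove [stn,btm,tbtv] add [rcqyu,uevlu] -> 5 lines: nxaik ltkue rcqyu uevlu ntne
Hunk 2: at line 3 remove [uevlu] add [gna,fqtg,edbew] -> 7 lines: nxaik ltkue rcqyu gna fqtg edbew ntne
Hunk 3: at line 4 remove [fqtg,edbew] add [mwxh,rctdr] -> 7 lines: nxaik ltkue rcqyu gna mwxh rctdr ntne
Hunk 4: at line 2 remove [gna,mwxh] add [lud,lms] -> 7 lines: nxaik ltkue rcqyu lud lms rctdr ntne
Hunk 5: at line 2 remove [lud,lms] add [axkza] -> 6 lines: nxaik ltkue rcqyu axkza rctdr ntne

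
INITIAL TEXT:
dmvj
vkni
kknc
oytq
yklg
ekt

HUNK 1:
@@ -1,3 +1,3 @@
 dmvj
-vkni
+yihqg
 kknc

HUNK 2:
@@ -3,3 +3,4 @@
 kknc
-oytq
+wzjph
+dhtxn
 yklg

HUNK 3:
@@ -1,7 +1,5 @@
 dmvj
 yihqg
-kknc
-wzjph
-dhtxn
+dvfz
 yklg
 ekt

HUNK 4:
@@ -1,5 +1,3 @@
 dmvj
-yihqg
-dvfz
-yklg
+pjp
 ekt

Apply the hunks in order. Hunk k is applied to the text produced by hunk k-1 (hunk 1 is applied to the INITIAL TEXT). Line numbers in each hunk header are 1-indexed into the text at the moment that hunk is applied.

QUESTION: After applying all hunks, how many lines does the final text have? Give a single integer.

Hunk 1: at line 1 remove [vkni] add [yihqg] -> 6 lines: dmvj yihqg kknc oytq yklg ekt
Hunk 2: at line 3 remove [oytq] add [wzjph,dhtxn] -> 7 lines: dmvj yihqg kknc wzjph dhtxn yklg ekt
Hunk 3: at line 1 remove [kknc,wzjph,dhtxn] add [dvfz] -> 5 lines: dmvj yihqg dvfz yklg ekt
Hunk 4: at line 1 remove [yihqg,dvfz,yklg] add [pjp] -> 3 lines: dmvj pjp ekt
Final line count: 3

Answer: 3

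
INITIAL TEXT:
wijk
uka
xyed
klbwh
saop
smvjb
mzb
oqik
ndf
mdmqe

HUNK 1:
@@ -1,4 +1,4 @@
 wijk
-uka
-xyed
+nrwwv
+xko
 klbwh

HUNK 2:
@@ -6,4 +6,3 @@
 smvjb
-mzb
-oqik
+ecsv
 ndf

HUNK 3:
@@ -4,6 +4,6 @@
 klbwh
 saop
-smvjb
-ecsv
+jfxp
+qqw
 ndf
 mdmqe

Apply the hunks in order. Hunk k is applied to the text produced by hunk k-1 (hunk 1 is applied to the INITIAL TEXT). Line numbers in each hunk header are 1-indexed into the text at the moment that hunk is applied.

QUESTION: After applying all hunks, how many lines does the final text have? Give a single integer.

Hunk 1: at line 1 remove [uka,xyed] add [nrwwv,xko] -> 10 lines: wijk nrwwv xko klbwh saop smvjb mzb oqik ndf mdmqe
Hunk 2: at line 6 remove [mzb,oqik] add [ecsv] -> 9 lines: wijk nrwwv xko klbwh saop smvjb ecsv ndf mdmqe
Hunk 3: at line 4 remove [smvjb,ecsv] add [jfxp,qqw] -> 9 lines: wijk nrwwv xko klbwh saop jfxp qqw ndf mdmqe
Final line count: 9

Answer: 9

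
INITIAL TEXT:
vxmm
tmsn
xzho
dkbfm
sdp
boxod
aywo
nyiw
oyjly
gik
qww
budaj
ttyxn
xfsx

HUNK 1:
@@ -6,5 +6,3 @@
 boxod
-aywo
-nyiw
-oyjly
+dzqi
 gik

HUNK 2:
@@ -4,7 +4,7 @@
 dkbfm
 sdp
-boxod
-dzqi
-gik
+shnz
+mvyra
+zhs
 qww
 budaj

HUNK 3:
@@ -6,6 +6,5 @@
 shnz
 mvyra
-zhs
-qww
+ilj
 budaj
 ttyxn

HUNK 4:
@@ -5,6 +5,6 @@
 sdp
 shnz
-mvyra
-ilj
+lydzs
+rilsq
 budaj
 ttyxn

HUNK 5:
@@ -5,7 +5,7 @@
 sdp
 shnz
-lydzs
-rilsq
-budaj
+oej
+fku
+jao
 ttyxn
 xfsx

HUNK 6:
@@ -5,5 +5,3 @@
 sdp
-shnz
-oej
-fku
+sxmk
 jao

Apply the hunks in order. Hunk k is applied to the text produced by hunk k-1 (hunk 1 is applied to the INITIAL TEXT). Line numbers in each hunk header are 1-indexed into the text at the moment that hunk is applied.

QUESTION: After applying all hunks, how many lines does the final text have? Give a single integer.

Answer: 9

Derivation:
Hunk 1: at line 6 remove [aywo,nyiw,oyjly] add [dzqi] -> 12 lines: vxmm tmsn xzho dkbfm sdp boxod dzqi gik qww budaj ttyxn xfsx
Hunk 2: at line 4 remove [boxod,dzqi,gik] add [shnz,mvyra,zhs] -> 12 lines: vxmm tmsn xzho dkbfm sdp shnz mvyra zhs qww budaj ttyxn xfsx
Hunk 3: at line 6 remove [zhs,qww] add [ilj] -> 11 lines: vxmm tmsn xzho dkbfm sdp shnz mvyra ilj budaj ttyxn xfsx
Hunk 4: at line 5 remove [mvyra,ilj] add [lydzs,rilsq] -> 11 lines: vxmm tmsn xzho dkbfm sdp shnz lydzs rilsq budaj ttyxn xfsx
Hunk 5: at line 5 remove [lydzs,rilsq,budaj] add [oej,fku,jao] -> 11 lines: vxmm tmsn xzho dkbfm sdp shnz oej fku jao ttyxn xfsx
Hunk 6: at line 5 remove [shnz,oej,fku] add [sxmk] -> 9 lines: vxmm tmsn xzho dkbfm sdp sxmk jao ttyxn xfsx
Final line count: 9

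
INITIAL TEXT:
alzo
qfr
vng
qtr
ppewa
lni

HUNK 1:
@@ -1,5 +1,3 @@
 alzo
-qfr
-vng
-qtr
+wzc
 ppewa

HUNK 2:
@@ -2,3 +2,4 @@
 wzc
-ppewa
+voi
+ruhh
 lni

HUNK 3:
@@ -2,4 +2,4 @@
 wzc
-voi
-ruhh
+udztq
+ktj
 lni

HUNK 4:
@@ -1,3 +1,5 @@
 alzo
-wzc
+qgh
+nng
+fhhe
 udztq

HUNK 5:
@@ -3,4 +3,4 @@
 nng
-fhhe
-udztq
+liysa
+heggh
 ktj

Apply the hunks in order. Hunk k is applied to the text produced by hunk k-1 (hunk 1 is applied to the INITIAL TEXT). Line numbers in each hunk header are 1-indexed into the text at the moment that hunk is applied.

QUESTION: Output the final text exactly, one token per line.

Answer: alzo
qgh
nng
liysa
heggh
ktj
lni

Derivation:
Hunk 1: at line 1 remove [qfr,vng,qtr] add [wzc] -> 4 lines: alzo wzc ppewa lni
Hunk 2: at line 2 remove [ppewa] add [voi,ruhh] -> 5 lines: alzo wzc voi ruhh lni
Hunk 3: at line 2 remove [voi,ruhh] add [udztq,ktj] -> 5 lines: alzo wzc udztq ktj lni
Hunk 4: at line 1 remove [wzc] add [qgh,nng,fhhe] -> 7 lines: alzo qgh nng fhhe udztq ktj lni
Hunk 5: at line 3 remove [fhhe,udztq] add [liysa,heggh] -> 7 lines: alzo qgh nng liysa heggh ktj lni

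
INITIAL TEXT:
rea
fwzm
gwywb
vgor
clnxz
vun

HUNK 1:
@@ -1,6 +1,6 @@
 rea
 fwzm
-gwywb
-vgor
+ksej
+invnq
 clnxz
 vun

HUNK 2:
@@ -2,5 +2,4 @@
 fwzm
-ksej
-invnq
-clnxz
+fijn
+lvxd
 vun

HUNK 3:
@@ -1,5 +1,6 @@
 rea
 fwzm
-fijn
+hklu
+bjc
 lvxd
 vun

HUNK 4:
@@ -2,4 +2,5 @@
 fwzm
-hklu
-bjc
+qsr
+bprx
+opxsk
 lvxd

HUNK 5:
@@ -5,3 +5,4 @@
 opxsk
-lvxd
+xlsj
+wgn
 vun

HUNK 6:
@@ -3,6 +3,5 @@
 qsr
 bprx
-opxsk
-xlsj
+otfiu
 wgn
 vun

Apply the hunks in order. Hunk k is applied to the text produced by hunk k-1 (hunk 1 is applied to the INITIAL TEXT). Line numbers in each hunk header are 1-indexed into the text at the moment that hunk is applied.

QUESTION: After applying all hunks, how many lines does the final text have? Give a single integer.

Answer: 7

Derivation:
Hunk 1: at line 1 remove [gwywb,vgor] add [ksej,invnq] -> 6 lines: rea fwzm ksej invnq clnxz vun
Hunk 2: at line 2 remove [ksej,invnq,clnxz] add [fijn,lvxd] -> 5 lines: rea fwzm fijn lvxd vun
Hunk 3: at line 1 remove [fijn] add [hklu,bjc] -> 6 lines: rea fwzm hklu bjc lvxd vun
Hunk 4: at line 2 remove [hklu,bjc] add [qsr,bprx,opxsk] -> 7 lines: rea fwzm qsr bprx opxsk lvxd vun
Hunk 5: at line 5 remove [lvxd] add [xlsj,wgn] -> 8 lines: rea fwzm qsr bprx opxsk xlsj wgn vun
Hunk 6: at line 3 remove [opxsk,xlsj] add [otfiu] -> 7 lines: rea fwzm qsr bprx otfiu wgn vun
Final line count: 7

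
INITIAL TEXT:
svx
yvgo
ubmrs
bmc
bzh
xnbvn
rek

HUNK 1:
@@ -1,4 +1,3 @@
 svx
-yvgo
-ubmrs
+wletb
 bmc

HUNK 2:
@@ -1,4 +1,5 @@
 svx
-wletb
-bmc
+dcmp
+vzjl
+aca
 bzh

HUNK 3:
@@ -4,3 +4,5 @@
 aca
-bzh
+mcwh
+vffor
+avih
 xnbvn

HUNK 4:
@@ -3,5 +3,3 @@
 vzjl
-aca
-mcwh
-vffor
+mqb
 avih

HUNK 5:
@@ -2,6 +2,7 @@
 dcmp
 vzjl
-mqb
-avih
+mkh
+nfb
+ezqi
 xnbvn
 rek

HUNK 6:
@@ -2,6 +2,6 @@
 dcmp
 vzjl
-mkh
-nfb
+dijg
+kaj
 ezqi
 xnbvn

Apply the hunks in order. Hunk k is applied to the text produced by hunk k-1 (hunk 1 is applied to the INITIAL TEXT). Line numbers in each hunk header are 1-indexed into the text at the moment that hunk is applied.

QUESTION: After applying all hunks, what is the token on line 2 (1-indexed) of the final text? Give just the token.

Answer: dcmp

Derivation:
Hunk 1: at line 1 remove [yvgo,ubmrs] add [wletb] -> 6 lines: svx wletb bmc bzh xnbvn rek
Hunk 2: at line 1 remove [wletb,bmc] add [dcmp,vzjl,aca] -> 7 lines: svx dcmp vzjl aca bzh xnbvn rek
Hunk 3: at line 4 remove [bzh] add [mcwh,vffor,avih] -> 9 lines: svx dcmp vzjl aca mcwh vffor avih xnbvn rek
Hunk 4: at line 3 remove [aca,mcwh,vffor] add [mqb] -> 7 lines: svx dcmp vzjl mqb avih xnbvn rek
Hunk 5: at line 2 remove [mqb,avih] add [mkh,nfb,ezqi] -> 8 lines: svx dcmp vzjl mkh nfb ezqi xnbvn rek
Hunk 6: at line 2 remove [mkh,nfb] add [dijg,kaj] -> 8 lines: svx dcmp vzjl dijg kaj ezqi xnbvn rek
Final line 2: dcmp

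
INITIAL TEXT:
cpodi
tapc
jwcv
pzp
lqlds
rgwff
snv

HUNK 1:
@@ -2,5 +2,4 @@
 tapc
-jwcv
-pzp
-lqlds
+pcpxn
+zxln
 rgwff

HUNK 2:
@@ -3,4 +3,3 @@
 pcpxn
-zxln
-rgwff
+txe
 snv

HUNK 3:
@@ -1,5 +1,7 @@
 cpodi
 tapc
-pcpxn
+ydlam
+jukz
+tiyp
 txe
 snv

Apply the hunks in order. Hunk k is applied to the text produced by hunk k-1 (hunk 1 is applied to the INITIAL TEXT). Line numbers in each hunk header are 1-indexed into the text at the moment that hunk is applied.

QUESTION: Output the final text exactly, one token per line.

Answer: cpodi
tapc
ydlam
jukz
tiyp
txe
snv

Derivation:
Hunk 1: at line 2 remove [jwcv,pzp,lqlds] add [pcpxn,zxln] -> 6 lines: cpodi tapc pcpxn zxln rgwff snv
Hunk 2: at line 3 remove [zxln,rgwff] add [txe] -> 5 lines: cpodi tapc pcpxn txe snv
Hunk 3: at line 1 remove [pcpxn] add [ydlam,jukz,tiyp] -> 7 lines: cpodi tapc ydlam jukz tiyp txe snv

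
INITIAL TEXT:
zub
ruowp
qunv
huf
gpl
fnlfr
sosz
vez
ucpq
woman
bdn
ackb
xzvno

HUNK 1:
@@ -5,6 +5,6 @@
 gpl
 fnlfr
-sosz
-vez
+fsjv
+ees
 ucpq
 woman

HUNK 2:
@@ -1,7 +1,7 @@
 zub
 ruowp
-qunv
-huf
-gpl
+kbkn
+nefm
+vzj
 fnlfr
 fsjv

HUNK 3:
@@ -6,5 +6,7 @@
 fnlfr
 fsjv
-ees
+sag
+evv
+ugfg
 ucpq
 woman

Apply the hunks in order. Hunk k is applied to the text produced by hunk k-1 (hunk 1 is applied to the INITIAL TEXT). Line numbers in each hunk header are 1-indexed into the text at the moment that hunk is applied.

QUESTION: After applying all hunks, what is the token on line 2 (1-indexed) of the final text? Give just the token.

Hunk 1: at line 5 remove [sosz,vez] add [fsjv,ees] -> 13 lines: zub ruowp qunv huf gpl fnlfr fsjv ees ucpq woman bdn ackb xzvno
Hunk 2: at line 1 remove [qunv,huf,gpl] add [kbkn,nefm,vzj] -> 13 lines: zub ruowp kbkn nefm vzj fnlfr fsjv ees ucpq woman bdn ackb xzvno
Hunk 3: at line 6 remove [ees] add [sag,evv,ugfg] -> 15 lines: zub ruowp kbkn nefm vzj fnlfr fsjv sag evv ugfg ucpq woman bdn ackb xzvno
Final line 2: ruowp

Answer: ruowp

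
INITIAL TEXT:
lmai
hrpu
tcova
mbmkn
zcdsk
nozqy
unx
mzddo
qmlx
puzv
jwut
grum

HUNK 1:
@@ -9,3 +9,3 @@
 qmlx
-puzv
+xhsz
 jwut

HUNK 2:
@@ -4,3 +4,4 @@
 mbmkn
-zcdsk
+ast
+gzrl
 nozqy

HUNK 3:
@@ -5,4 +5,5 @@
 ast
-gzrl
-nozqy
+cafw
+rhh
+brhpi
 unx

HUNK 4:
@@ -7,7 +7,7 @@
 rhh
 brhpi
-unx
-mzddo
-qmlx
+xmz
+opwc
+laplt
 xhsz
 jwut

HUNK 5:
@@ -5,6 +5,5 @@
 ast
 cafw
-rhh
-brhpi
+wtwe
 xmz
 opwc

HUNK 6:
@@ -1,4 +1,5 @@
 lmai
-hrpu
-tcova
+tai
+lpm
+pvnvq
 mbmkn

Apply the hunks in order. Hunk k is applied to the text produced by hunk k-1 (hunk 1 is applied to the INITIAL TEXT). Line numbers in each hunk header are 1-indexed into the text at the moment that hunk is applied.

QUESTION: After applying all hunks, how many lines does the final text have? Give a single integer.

Answer: 14

Derivation:
Hunk 1: at line 9 remove [puzv] add [xhsz] -> 12 lines: lmai hrpu tcova mbmkn zcdsk nozqy unx mzddo qmlx xhsz jwut grum
Hunk 2: at line 4 remove [zcdsk] add [ast,gzrl] -> 13 lines: lmai hrpu tcova mbmkn ast gzrl nozqy unx mzddo qmlx xhsz jwut grum
Hunk 3: at line 5 remove [gzrl,nozqy] add [cafw,rhh,brhpi] -> 14 lines: lmai hrpu tcova mbmkn ast cafw rhh brhpi unx mzddo qmlx xhsz jwut grum
Hunk 4: at line 7 remove [unx,mzddo,qmlx] add [xmz,opwc,laplt] -> 14 lines: lmai hrpu tcova mbmkn ast cafw rhh brhpi xmz opwc laplt xhsz jwut grum
Hunk 5: at line 5 remove [rhh,brhpi] add [wtwe] -> 13 lines: lmai hrpu tcova mbmkn ast cafw wtwe xmz opwc laplt xhsz jwut grum
Hunk 6: at line 1 remove [hrpu,tcova] add [tai,lpm,pvnvq] -> 14 lines: lmai tai lpm pvnvq mbmkn ast cafw wtwe xmz opwc laplt xhsz jwut grum
Final line count: 14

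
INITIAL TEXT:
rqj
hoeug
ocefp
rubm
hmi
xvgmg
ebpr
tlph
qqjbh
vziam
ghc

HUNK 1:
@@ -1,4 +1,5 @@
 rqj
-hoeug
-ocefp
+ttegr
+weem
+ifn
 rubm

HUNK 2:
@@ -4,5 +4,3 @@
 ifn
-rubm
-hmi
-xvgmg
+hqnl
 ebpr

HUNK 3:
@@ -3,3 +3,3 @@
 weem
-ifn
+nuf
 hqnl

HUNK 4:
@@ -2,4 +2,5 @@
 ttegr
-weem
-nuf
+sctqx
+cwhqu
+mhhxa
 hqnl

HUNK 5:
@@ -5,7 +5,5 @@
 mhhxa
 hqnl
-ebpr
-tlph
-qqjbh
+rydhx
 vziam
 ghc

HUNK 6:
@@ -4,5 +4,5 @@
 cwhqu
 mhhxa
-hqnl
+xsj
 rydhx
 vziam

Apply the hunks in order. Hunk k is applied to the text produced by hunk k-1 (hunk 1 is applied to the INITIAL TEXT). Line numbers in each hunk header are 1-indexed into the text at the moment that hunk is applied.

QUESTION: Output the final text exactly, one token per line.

Answer: rqj
ttegr
sctqx
cwhqu
mhhxa
xsj
rydhx
vziam
ghc

Derivation:
Hunk 1: at line 1 remove [hoeug,ocefp] add [ttegr,weem,ifn] -> 12 lines: rqj ttegr weem ifn rubm hmi xvgmg ebpr tlph qqjbh vziam ghc
Hunk 2: at line 4 remove [rubm,hmi,xvgmg] add [hqnl] -> 10 lines: rqj ttegr weem ifn hqnl ebpr tlph qqjbh vziam ghc
Hunk 3: at line 3 remove [ifn] add [nuf] -> 10 lines: rqj ttegr weem nuf hqnl ebpr tlph qqjbh vziam ghc
Hunk 4: at line 2 remove [weem,nuf] add [sctqx,cwhqu,mhhxa] -> 11 lines: rqj ttegr sctqx cwhqu mhhxa hqnl ebpr tlph qqjbh vziam ghc
Hunk 5: at line 5 remove [ebpr,tlph,qqjbh] add [rydhx] -> 9 lines: rqj ttegr sctqx cwhqu mhhxa hqnl rydhx vziam ghc
Hunk 6: at line 4 remove [hqnl] add [xsj] -> 9 lines: rqj ttegr sctqx cwhqu mhhxa xsj rydhx vziam ghc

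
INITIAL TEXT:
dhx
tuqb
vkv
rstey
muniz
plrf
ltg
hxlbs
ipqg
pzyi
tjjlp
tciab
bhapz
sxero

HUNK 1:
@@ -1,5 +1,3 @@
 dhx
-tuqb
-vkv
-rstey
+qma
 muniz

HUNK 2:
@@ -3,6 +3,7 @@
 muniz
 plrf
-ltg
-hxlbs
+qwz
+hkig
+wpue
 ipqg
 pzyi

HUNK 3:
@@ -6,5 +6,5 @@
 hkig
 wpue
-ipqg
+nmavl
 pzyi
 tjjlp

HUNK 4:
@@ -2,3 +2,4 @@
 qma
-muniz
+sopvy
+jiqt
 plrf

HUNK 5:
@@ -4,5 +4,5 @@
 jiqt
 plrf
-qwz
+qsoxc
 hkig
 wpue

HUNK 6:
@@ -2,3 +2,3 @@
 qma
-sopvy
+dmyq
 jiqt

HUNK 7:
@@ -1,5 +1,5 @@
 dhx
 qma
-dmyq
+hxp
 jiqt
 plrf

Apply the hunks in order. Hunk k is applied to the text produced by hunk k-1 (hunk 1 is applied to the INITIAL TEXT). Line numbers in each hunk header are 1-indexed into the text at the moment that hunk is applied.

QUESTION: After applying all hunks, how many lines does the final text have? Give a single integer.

Hunk 1: at line 1 remove [tuqb,vkv,rstey] add [qma] -> 12 lines: dhx qma muniz plrf ltg hxlbs ipqg pzyi tjjlp tciab bhapz sxero
Hunk 2: at line 3 remove [ltg,hxlbs] add [qwz,hkig,wpue] -> 13 lines: dhx qma muniz plrf qwz hkig wpue ipqg pzyi tjjlp tciab bhapz sxero
Hunk 3: at line 6 remove [ipqg] add [nmavl] -> 13 lines: dhx qma muniz plrf qwz hkig wpue nmavl pzyi tjjlp tciab bhapz sxero
Hunk 4: at line 2 remove [muniz] add [sopvy,jiqt] -> 14 lines: dhx qma sopvy jiqt plrf qwz hkig wpue nmavl pzyi tjjlp tciab bhapz sxero
Hunk 5: at line 4 remove [qwz] add [qsoxc] -> 14 lines: dhx qma sopvy jiqt plrf qsoxc hkig wpue nmavl pzyi tjjlp tciab bhapz sxero
Hunk 6: at line 2 remove [sopvy] add [dmyq] -> 14 lines: dhx qma dmyq jiqt plrf qsoxc hkig wpue nmavl pzyi tjjlp tciab bhapz sxero
Hunk 7: at line 1 remove [dmyq] add [hxp] -> 14 lines: dhx qma hxp jiqt plrf qsoxc hkig wpue nmavl pzyi tjjlp tciab bhapz sxero
Final line count: 14

Answer: 14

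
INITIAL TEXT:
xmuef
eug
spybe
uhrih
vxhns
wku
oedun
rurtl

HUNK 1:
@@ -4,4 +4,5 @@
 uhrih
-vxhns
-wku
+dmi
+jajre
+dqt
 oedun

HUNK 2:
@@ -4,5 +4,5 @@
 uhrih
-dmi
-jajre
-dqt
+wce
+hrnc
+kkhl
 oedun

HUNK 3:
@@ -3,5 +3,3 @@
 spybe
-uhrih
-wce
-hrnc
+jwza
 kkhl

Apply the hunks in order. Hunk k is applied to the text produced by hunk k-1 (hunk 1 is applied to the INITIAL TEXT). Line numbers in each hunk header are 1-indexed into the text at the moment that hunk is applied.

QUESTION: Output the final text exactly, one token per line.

Answer: xmuef
eug
spybe
jwza
kkhl
oedun
rurtl

Derivation:
Hunk 1: at line 4 remove [vxhns,wku] add [dmi,jajre,dqt] -> 9 lines: xmuef eug spybe uhrih dmi jajre dqt oedun rurtl
Hunk 2: at line 4 remove [dmi,jajre,dqt] add [wce,hrnc,kkhl] -> 9 lines: xmuef eug spybe uhrih wce hrnc kkhl oedun rurtl
Hunk 3: at line 3 remove [uhrih,wce,hrnc] add [jwza] -> 7 lines: xmuef eug spybe jwza kkhl oedun rurtl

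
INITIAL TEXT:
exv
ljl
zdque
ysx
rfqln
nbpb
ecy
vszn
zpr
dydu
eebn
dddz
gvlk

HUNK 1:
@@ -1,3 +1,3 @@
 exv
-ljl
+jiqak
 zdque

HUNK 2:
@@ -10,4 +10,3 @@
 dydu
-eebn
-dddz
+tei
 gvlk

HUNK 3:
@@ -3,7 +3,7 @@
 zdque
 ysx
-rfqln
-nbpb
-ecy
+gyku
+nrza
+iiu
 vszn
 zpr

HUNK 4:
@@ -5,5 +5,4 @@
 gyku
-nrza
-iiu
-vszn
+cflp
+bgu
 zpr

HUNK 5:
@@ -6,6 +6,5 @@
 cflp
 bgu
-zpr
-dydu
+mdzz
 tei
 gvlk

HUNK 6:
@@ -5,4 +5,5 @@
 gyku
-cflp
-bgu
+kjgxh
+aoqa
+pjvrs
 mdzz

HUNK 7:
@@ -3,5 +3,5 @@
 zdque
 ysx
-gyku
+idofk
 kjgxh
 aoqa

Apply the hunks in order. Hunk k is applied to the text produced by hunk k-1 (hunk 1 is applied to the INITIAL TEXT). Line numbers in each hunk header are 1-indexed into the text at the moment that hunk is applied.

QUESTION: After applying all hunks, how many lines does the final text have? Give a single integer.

Answer: 11

Derivation:
Hunk 1: at line 1 remove [ljl] add [jiqak] -> 13 lines: exv jiqak zdque ysx rfqln nbpb ecy vszn zpr dydu eebn dddz gvlk
Hunk 2: at line 10 remove [eebn,dddz] add [tei] -> 12 lines: exv jiqak zdque ysx rfqln nbpb ecy vszn zpr dydu tei gvlk
Hunk 3: at line 3 remove [rfqln,nbpb,ecy] add [gyku,nrza,iiu] -> 12 lines: exv jiqak zdque ysx gyku nrza iiu vszn zpr dydu tei gvlk
Hunk 4: at line 5 remove [nrza,iiu,vszn] add [cflp,bgu] -> 11 lines: exv jiqak zdque ysx gyku cflp bgu zpr dydu tei gvlk
Hunk 5: at line 6 remove [zpr,dydu] add [mdzz] -> 10 lines: exv jiqak zdque ysx gyku cflp bgu mdzz tei gvlk
Hunk 6: at line 5 remove [cflp,bgu] add [kjgxh,aoqa,pjvrs] -> 11 lines: exv jiqak zdque ysx gyku kjgxh aoqa pjvrs mdzz tei gvlk
Hunk 7: at line 3 remove [gyku] add [idofk] -> 11 lines: exv jiqak zdque ysx idofk kjgxh aoqa pjvrs mdzz tei gvlk
Final line count: 11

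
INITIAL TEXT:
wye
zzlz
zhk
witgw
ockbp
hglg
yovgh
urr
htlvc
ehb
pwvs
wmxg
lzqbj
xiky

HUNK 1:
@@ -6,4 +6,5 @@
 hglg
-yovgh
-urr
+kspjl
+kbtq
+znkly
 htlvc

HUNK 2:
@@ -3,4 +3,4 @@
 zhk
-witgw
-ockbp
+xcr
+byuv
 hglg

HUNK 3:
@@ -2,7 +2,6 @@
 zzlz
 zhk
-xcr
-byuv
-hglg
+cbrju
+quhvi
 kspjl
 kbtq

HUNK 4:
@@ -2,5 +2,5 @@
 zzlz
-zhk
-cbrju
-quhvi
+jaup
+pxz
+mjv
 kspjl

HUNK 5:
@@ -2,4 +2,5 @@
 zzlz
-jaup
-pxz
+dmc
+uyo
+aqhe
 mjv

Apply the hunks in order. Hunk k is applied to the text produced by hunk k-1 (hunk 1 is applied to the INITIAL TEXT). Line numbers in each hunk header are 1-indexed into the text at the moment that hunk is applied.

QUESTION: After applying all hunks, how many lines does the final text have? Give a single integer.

Hunk 1: at line 6 remove [yovgh,urr] add [kspjl,kbtq,znkly] -> 15 lines: wye zzlz zhk witgw ockbp hglg kspjl kbtq znkly htlvc ehb pwvs wmxg lzqbj xiky
Hunk 2: at line 3 remove [witgw,ockbp] add [xcr,byuv] -> 15 lines: wye zzlz zhk xcr byuv hglg kspjl kbtq znkly htlvc ehb pwvs wmxg lzqbj xiky
Hunk 3: at line 2 remove [xcr,byuv,hglg] add [cbrju,quhvi] -> 14 lines: wye zzlz zhk cbrju quhvi kspjl kbtq znkly htlvc ehb pwvs wmxg lzqbj xiky
Hunk 4: at line 2 remove [zhk,cbrju,quhvi] add [jaup,pxz,mjv] -> 14 lines: wye zzlz jaup pxz mjv kspjl kbtq znkly htlvc ehb pwvs wmxg lzqbj xiky
Hunk 5: at line 2 remove [jaup,pxz] add [dmc,uyo,aqhe] -> 15 lines: wye zzlz dmc uyo aqhe mjv kspjl kbtq znkly htlvc ehb pwvs wmxg lzqbj xiky
Final line count: 15

Answer: 15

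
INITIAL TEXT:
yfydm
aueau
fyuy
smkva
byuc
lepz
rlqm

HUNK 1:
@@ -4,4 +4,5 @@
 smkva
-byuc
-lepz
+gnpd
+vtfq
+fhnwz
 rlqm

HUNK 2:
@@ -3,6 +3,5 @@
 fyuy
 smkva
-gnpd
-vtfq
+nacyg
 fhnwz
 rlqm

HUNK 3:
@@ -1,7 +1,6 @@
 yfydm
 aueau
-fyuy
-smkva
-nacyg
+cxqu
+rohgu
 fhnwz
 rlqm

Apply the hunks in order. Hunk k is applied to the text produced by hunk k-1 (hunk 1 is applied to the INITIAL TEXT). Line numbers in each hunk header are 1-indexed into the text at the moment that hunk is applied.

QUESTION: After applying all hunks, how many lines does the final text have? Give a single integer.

Answer: 6

Derivation:
Hunk 1: at line 4 remove [byuc,lepz] add [gnpd,vtfq,fhnwz] -> 8 lines: yfydm aueau fyuy smkva gnpd vtfq fhnwz rlqm
Hunk 2: at line 3 remove [gnpd,vtfq] add [nacyg] -> 7 lines: yfydm aueau fyuy smkva nacyg fhnwz rlqm
Hunk 3: at line 1 remove [fyuy,smkva,nacyg] add [cxqu,rohgu] -> 6 lines: yfydm aueau cxqu rohgu fhnwz rlqm
Final line count: 6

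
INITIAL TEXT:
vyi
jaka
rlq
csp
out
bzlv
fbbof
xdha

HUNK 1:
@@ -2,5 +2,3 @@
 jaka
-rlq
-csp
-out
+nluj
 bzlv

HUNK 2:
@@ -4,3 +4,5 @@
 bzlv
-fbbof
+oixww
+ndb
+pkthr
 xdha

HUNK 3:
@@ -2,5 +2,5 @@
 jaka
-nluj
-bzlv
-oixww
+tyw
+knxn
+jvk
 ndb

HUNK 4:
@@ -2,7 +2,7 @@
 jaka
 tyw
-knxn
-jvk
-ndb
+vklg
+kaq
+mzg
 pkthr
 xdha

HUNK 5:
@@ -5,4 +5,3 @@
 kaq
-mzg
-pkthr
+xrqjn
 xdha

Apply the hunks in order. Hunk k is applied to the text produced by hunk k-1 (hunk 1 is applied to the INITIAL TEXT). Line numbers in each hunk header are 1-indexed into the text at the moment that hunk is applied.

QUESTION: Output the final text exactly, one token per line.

Hunk 1: at line 2 remove [rlq,csp,out] add [nluj] -> 6 lines: vyi jaka nluj bzlv fbbof xdha
Hunk 2: at line 4 remove [fbbof] add [oixww,ndb,pkthr] -> 8 lines: vyi jaka nluj bzlv oixww ndb pkthr xdha
Hunk 3: at line 2 remove [nluj,bzlv,oixww] add [tyw,knxn,jvk] -> 8 lines: vyi jaka tyw knxn jvk ndb pkthr xdha
Hunk 4: at line 2 remove [knxn,jvk,ndb] add [vklg,kaq,mzg] -> 8 lines: vyi jaka tyw vklg kaq mzg pkthr xdha
Hunk 5: at line 5 remove [mzg,pkthr] add [xrqjn] -> 7 lines: vyi jaka tyw vklg kaq xrqjn xdha

Answer: vyi
jaka
tyw
vklg
kaq
xrqjn
xdha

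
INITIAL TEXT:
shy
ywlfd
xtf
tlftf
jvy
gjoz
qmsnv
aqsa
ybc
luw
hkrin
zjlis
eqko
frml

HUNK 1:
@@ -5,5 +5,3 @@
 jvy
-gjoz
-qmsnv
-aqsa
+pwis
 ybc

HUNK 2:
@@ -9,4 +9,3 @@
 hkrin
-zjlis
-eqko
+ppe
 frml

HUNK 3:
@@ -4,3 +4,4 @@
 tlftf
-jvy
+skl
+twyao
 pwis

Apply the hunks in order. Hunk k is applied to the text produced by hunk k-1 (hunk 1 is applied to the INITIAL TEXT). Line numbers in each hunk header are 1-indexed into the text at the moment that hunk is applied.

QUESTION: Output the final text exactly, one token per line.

Answer: shy
ywlfd
xtf
tlftf
skl
twyao
pwis
ybc
luw
hkrin
ppe
frml

Derivation:
Hunk 1: at line 5 remove [gjoz,qmsnv,aqsa] add [pwis] -> 12 lines: shy ywlfd xtf tlftf jvy pwis ybc luw hkrin zjlis eqko frml
Hunk 2: at line 9 remove [zjlis,eqko] add [ppe] -> 11 lines: shy ywlfd xtf tlftf jvy pwis ybc luw hkrin ppe frml
Hunk 3: at line 4 remove [jvy] add [skl,twyao] -> 12 lines: shy ywlfd xtf tlftf skl twyao pwis ybc luw hkrin ppe frml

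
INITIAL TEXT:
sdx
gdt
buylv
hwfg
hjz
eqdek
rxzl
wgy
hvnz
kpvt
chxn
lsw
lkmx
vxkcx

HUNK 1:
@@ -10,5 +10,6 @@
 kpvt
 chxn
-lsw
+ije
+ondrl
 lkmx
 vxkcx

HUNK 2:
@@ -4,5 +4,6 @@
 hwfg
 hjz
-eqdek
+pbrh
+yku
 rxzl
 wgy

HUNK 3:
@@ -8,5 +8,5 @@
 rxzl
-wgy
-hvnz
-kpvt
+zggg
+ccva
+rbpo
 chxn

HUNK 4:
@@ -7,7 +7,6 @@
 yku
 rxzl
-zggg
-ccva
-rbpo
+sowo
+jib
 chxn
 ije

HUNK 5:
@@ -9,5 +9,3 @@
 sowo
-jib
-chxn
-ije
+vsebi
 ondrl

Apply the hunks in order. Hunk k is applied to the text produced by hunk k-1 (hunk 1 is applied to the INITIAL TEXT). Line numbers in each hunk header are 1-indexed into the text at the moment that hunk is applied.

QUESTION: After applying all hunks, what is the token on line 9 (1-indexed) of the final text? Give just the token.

Answer: sowo

Derivation:
Hunk 1: at line 10 remove [lsw] add [ije,ondrl] -> 15 lines: sdx gdt buylv hwfg hjz eqdek rxzl wgy hvnz kpvt chxn ije ondrl lkmx vxkcx
Hunk 2: at line 4 remove [eqdek] add [pbrh,yku] -> 16 lines: sdx gdt buylv hwfg hjz pbrh yku rxzl wgy hvnz kpvt chxn ije ondrl lkmx vxkcx
Hunk 3: at line 8 remove [wgy,hvnz,kpvt] add [zggg,ccva,rbpo] -> 16 lines: sdx gdt buylv hwfg hjz pbrh yku rxzl zggg ccva rbpo chxn ije ondrl lkmx vxkcx
Hunk 4: at line 7 remove [zggg,ccva,rbpo] add [sowo,jib] -> 15 lines: sdx gdt buylv hwfg hjz pbrh yku rxzl sowo jib chxn ije ondrl lkmx vxkcx
Hunk 5: at line 9 remove [jib,chxn,ije] add [vsebi] -> 13 lines: sdx gdt buylv hwfg hjz pbrh yku rxzl sowo vsebi ondrl lkmx vxkcx
Final line 9: sowo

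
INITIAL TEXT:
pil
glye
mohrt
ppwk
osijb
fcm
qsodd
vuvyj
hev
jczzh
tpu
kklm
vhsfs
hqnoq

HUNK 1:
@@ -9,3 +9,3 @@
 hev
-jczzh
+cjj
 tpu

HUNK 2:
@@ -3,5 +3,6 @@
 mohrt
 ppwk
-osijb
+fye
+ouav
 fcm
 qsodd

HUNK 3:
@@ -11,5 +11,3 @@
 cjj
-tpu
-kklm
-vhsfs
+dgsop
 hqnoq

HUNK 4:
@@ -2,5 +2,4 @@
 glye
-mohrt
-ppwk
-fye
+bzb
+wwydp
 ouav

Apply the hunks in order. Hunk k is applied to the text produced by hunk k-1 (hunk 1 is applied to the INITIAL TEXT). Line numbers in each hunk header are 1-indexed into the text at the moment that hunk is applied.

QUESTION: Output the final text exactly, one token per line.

Hunk 1: at line 9 remove [jczzh] add [cjj] -> 14 lines: pil glye mohrt ppwk osijb fcm qsodd vuvyj hev cjj tpu kklm vhsfs hqnoq
Hunk 2: at line 3 remove [osijb] add [fye,ouav] -> 15 lines: pil glye mohrt ppwk fye ouav fcm qsodd vuvyj hev cjj tpu kklm vhsfs hqnoq
Hunk 3: at line 11 remove [tpu,kklm,vhsfs] add [dgsop] -> 13 lines: pil glye mohrt ppwk fye ouav fcm qsodd vuvyj hev cjj dgsop hqnoq
Hunk 4: at line 2 remove [mohrt,ppwk,fye] add [bzb,wwydp] -> 12 lines: pil glye bzb wwydp ouav fcm qsodd vuvyj hev cjj dgsop hqnoq

Answer: pil
glye
bzb
wwydp
ouav
fcm
qsodd
vuvyj
hev
cjj
dgsop
hqnoq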